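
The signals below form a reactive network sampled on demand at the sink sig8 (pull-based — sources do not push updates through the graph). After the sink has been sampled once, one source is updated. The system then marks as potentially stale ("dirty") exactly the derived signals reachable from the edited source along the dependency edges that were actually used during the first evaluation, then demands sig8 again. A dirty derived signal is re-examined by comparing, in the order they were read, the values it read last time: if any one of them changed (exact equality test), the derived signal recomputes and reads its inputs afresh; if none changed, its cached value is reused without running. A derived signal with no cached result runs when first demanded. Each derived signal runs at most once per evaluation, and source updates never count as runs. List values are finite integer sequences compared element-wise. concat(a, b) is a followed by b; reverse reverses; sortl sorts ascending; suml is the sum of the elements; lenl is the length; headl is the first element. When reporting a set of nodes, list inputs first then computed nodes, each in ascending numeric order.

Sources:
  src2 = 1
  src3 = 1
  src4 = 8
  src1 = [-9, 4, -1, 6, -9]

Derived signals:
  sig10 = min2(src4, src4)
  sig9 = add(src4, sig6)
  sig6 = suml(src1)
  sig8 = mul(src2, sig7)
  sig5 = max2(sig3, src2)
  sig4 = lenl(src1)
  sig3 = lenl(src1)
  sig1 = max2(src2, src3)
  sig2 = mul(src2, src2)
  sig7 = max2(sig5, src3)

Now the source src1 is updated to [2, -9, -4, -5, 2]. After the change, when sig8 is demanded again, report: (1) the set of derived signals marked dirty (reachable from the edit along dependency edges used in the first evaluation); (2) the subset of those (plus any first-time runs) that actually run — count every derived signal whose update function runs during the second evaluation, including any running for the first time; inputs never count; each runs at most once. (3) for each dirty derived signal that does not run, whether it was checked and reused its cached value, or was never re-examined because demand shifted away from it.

Initial pass — values computed on the first demand:
  sig3 = lenl([-9, 4, -1, 6, -9]) = 5
  sig5 = max2(5, 1) = 5
  sig7 = max2(5, 1) = 5
  sig8 = mul(1, 5) = 5

Second demand — change propagation:
  sig3: re-runs because src1 [-9, 4, -1, 6, -9]->[2, -9, -4, -5, 2]; new result 5 (unchanged).
  sig5: re-examined; everything it read last time is the same (sig3 unchanged, src2 unchanged) — cache 5 kept, no run.
  sig7: re-examined; everything it read last time is the same (sig5 unchanged, src3 unchanged) — cache 5 kept, no run.
  sig8: re-examined; everything it read last time is the same (src2 unchanged, sig7 unchanged) — cache 5 kept, no run.

The important point: sig3 recomputes to an identical value, and the output ends up unchanged.

Dirty set: sig3, sig5, sig7, sig8.
Run set: sig3 (1 run).
Re-examined without running (cache reused): sig5, sig7, sig8.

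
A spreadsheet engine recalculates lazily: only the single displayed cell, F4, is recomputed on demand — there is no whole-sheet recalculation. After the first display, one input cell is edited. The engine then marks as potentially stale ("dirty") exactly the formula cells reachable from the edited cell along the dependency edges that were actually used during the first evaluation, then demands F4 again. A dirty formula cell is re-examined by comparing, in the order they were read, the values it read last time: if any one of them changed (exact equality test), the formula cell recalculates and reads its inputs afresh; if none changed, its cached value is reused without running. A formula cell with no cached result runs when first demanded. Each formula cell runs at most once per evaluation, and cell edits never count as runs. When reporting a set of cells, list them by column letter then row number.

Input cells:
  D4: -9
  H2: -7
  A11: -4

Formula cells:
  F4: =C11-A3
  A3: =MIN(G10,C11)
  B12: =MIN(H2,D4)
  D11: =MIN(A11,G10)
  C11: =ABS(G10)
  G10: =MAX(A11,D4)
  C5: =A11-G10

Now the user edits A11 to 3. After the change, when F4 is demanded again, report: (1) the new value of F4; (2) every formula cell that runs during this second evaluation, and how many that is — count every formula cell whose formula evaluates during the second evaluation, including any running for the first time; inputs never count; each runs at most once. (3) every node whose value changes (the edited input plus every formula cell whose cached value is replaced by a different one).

New value of F4: 0.
Formula cells that run: A3, C11, F4, G10 — 4 in total.
Values that change: A3, A11, C11, F4, G10.

First evaluation (everything demanded from the output):
  G10 = MAX(-4, -9) = -4
  C11 = ABS(-4) = 4
  A3 = MIN(-4, 4) = -4
  F4 = 4 - -4 = 8

Propagation after the edit:
  G10: runs — A11 -4->3; result 3.
  C11: runs — G10 -4->3; result 3.
  A3: runs — G10 -4->3; C11 4->3; result 3.
  F4: runs — C11 4->3; A3 -4->3; result 0.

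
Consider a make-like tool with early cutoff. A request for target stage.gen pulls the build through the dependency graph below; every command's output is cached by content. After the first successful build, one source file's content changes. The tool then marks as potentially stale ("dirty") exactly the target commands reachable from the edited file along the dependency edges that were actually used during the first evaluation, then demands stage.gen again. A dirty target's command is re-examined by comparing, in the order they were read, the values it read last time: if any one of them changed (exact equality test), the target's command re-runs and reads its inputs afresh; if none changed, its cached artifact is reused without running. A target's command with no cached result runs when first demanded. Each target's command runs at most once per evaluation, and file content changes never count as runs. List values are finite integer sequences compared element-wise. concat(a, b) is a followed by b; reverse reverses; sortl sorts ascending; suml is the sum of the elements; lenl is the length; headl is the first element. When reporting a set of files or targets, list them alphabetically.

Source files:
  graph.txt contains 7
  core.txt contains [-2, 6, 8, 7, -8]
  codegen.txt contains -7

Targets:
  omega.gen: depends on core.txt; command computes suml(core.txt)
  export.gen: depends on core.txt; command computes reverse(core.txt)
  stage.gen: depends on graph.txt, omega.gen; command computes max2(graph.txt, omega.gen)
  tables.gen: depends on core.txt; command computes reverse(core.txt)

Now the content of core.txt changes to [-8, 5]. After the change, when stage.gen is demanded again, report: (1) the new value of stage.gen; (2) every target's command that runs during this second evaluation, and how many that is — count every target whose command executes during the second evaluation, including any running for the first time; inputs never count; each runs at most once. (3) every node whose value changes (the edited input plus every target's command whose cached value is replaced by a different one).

Demanding stage.gen again yields 7.
2 target commands run: omega.gen, stage.gen.
The nodes whose values change: core.txt, omega.gen, stage.gen.

First demand of the output computes:
  omega.gen = suml([-2, 6, 8, 7, -8]) = 11
  stage.gen = max2(7, 11) = 11

After the edit, cleaning proceeds:
  omega.gen: a read changed (core.txt [-2, 6, 8, 7, -8]->[-8, 5]) — executes, giving -3.
  stage.gen: a read changed (omega.gen 11->-3) — executes, giving 7.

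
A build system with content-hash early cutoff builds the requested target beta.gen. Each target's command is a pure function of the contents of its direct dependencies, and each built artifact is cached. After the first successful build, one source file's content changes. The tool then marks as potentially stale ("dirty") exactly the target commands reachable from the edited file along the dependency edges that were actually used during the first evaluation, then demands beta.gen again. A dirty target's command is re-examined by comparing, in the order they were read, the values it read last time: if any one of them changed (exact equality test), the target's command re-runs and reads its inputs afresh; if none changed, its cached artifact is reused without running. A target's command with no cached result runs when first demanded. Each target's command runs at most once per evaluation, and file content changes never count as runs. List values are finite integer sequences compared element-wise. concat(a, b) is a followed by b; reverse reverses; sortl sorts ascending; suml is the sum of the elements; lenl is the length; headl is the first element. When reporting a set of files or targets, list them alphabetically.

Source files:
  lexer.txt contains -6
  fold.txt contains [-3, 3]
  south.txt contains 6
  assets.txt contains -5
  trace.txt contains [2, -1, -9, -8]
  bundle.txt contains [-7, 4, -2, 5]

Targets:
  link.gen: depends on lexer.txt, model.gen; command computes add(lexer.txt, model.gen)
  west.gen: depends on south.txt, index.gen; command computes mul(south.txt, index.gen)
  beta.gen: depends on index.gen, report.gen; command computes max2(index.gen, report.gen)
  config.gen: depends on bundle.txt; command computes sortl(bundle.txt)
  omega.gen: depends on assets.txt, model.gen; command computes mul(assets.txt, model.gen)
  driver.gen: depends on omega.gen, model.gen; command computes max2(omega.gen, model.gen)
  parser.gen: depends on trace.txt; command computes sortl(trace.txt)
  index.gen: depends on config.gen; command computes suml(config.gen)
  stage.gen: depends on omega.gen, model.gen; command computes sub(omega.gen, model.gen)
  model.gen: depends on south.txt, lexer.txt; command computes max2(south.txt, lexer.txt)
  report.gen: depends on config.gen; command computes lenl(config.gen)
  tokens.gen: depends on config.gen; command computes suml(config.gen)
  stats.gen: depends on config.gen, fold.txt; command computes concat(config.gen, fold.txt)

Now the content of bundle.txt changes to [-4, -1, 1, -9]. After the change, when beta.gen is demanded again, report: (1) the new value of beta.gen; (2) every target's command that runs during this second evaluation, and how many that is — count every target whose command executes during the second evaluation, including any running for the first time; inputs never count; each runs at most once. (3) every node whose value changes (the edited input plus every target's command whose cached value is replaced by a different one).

New value of beta.gen: 4.
Target commands that run: beta.gen, config.gen, index.gen, report.gen — 4 in total.
Values that change: bundle.txt, config.gen, index.gen.

First evaluation (everything demanded from the output):
  config.gen = sortl([-7, 4, -2, 5]) = [-7, -2, 4, 5]
  index.gen = suml([-7, -2, 4, 5]) = 0
  report.gen = lenl([-7, -2, 4, 5]) = 4
  beta.gen = max2(0, 4) = 4

Propagation after the edit:
  config.gen: runs — bundle.txt [-7, 4, -2, 5]->[-4, -1, 1, -9]; result [-9, -4, -1, 1].
  index.gen: runs — config.gen [-7, -2, 4, 5]->[-9, -4, -1, 1]; result -13.
  report.gen: runs — config.gen [-7, -2, 4, 5]->[-9, -4, -1, 1]; result 4 (same value as before).
  beta.gen: runs — index.gen 0->-13; result 4 (same value as before).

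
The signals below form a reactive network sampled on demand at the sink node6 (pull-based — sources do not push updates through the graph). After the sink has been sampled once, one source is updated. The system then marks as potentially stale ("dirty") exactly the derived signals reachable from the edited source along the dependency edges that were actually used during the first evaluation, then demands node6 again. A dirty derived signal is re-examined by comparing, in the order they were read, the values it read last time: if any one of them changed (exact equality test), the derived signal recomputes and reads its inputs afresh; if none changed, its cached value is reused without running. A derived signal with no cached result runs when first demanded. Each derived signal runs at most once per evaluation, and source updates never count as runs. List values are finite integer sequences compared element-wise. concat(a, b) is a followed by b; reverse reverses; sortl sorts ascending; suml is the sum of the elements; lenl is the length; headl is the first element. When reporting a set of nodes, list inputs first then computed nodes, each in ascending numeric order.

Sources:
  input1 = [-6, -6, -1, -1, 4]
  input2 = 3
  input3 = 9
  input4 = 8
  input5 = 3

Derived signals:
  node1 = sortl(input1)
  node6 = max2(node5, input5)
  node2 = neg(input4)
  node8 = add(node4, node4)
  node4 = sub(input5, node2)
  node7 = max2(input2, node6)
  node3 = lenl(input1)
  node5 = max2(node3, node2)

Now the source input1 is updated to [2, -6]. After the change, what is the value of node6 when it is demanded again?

Initial pass — values computed on the first demand:
  node2 = neg(8) = -8
  node3 = lenl([-6, -6, -1, -1, 4]) = 5
  node5 = max2(5, -8) = 5
  node6 = max2(5, 3) = 5

Second demand — change propagation:
  node3: re-runs because input1 [-6, -6, -1, -1, 4]->[2, -6]; new result 2.
  node5: re-runs because node3 5->2; new result 2.
  node6: re-runs because node5 5->2; new result 3.

node6 now evaluates to 3.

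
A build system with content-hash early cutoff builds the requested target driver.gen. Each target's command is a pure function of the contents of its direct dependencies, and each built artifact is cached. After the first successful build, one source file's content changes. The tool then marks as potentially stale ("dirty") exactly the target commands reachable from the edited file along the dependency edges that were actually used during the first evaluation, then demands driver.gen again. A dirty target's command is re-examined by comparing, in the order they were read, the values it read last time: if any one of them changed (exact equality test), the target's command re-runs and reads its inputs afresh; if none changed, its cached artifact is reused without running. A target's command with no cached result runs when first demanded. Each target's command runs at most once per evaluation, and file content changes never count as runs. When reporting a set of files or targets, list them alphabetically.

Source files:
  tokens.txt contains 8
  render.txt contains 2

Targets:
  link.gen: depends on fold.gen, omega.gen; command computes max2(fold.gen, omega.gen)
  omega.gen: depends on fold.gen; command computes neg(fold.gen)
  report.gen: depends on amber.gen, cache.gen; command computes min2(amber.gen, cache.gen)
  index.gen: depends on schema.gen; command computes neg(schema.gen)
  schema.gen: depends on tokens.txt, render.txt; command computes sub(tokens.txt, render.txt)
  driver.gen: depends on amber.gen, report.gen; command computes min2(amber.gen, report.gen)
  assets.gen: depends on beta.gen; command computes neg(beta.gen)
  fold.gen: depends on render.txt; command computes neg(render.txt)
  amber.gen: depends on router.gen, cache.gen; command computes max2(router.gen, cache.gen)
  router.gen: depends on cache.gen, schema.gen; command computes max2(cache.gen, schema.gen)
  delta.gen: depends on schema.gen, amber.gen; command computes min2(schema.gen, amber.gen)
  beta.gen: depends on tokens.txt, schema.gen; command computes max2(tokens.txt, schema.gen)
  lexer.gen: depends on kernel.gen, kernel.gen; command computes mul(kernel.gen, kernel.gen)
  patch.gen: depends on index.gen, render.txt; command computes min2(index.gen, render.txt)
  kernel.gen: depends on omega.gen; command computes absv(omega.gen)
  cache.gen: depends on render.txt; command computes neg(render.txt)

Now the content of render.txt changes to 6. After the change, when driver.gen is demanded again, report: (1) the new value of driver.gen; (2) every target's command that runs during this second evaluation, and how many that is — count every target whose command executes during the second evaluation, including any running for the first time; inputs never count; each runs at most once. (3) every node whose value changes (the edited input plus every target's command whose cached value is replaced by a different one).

New value of driver.gen: -6.
Target commands that run: amber.gen, cache.gen, driver.gen, report.gen, router.gen, schema.gen — 6 in total.
Values that change: amber.gen, cache.gen, driver.gen, render.txt, report.gen, router.gen, schema.gen.

First evaluation (everything demanded from the output):
  cache.gen = neg(2) = -2
  schema.gen = sub(8, 2) = 6
  router.gen = max2(-2, 6) = 6
  amber.gen = max2(6, -2) = 6
  report.gen = min2(6, -2) = -2
  driver.gen = min2(6, -2) = -2

Propagation after the edit:
  cache.gen: runs — render.txt 2->6; result -6.
  schema.gen: runs — render.txt 2->6; result 2.
  router.gen: runs — cache.gen -2->-6; schema.gen 6->2; result 2.
  amber.gen: runs — router.gen 6->2; cache.gen -2->-6; result 2.
  report.gen: runs — amber.gen 6->2; cache.gen -2->-6; result -6.
  driver.gen: runs — amber.gen 6->2; report.gen -2->-6; result -6.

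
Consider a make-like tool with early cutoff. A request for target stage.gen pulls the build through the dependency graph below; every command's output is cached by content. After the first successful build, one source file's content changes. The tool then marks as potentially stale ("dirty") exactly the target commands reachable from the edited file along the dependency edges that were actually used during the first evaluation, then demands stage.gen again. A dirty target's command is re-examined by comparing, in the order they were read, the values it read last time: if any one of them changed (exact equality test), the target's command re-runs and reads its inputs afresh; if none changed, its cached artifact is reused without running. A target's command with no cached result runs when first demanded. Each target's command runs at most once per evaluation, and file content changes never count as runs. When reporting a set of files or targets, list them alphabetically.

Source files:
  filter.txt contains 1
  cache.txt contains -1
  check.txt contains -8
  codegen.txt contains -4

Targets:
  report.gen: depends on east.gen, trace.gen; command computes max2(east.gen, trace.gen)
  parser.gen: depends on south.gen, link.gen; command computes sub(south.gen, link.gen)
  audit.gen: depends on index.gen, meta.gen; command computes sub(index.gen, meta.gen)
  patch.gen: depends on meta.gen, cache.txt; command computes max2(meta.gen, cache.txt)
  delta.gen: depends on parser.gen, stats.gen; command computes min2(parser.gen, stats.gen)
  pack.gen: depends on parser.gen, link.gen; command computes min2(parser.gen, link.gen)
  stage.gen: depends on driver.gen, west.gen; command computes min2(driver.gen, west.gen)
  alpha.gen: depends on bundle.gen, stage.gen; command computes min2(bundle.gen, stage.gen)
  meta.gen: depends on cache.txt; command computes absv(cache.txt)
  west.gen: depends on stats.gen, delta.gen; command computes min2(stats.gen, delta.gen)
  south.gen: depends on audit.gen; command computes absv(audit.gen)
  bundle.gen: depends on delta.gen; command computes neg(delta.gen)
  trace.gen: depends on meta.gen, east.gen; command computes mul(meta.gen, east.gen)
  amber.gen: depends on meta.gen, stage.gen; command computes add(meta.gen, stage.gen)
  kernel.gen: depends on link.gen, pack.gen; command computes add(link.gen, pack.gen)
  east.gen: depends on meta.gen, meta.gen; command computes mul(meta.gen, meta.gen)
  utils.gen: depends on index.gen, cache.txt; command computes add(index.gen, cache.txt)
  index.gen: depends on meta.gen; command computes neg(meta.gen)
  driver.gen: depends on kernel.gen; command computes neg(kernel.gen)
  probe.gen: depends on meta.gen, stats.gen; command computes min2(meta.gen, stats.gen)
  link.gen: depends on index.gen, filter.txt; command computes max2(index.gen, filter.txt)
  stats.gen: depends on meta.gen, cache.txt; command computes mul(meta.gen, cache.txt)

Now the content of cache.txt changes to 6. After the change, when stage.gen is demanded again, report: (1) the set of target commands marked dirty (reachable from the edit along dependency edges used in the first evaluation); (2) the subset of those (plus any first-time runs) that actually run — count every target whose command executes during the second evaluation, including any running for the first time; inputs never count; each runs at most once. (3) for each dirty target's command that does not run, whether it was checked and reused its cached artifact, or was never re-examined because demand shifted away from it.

The edit dirties: audit.gen, delta.gen, driver.gen, index.gen, kernel.gen, link.gen, meta.gen, pack.gen, parser.gen, south.gen, stage.gen, stats.gen, west.gen.
11 target commands run: audit.gen, delta.gen, index.gen, link.gen, meta.gen, pack.gen, parser.gen, south.gen, stage.gen, stats.gen, west.gen.
Cache hits after checking: driver.gen, kernel.gen.
Note where the cutoff bites: kernel.gen is checked, finds nothing changed, and keeps its cache.

First demand of the output computes:
  meta.gen = absv(-1) = 1
  index.gen = neg(1) = -1
  audit.gen = sub(-1, 1) = -2
  link.gen = max2(-1, 1) = 1
  south.gen = absv(-2) = 2
  parser.gen = sub(2, 1) = 1
  pack.gen = min2(1, 1) = 1
  kernel.gen = add(1, 1) = 2
  driver.gen = neg(2) = -2
  stats.gen = mul(1, -1) = -1
  delta.gen = min2(1, -1) = -1
  west.gen = min2(-1, -1) = -1
  stage.gen = min2(-2, -1) = -2

After the edit, cleaning proceeds:
  meta.gen: a read changed (cache.txt -1->6) — executes, giving 6.
  index.gen: a read changed (meta.gen 1->6) — executes, giving -6.
  audit.gen: a read changed (index.gen -1->-6; meta.gen 1->6) — executes, giving -12.
  link.gen: a read changed (index.gen -1->-6) — executes, giving 1 — identical to its old value.
  south.gen: a read changed (audit.gen -2->-12) — executes, giving 12.
  parser.gen: a read changed (south.gen 2->12) — executes, giving 11.
  pack.gen: a read changed (parser.gen 1->11) — executes, giving 1 — identical to its old value.
  kernel.gen: dirty, but its reads are unchanged (link.gen unchanged, pack.gen unchanged); cached 2 stands.
  driver.gen: dirty, but its reads are unchanged (kernel.gen unchanged); cached -2 stands.
  stats.gen: a read changed (meta.gen 1->6; cache.txt -1->6) — executes, giving 36.
  delta.gen: a read changed (parser.gen 1->11; stats.gen -1->36) — executes, giving 11.
  west.gen: a read changed (stats.gen -1->36; delta.gen -1->11) — executes, giving 11.
  stage.gen: a read changed (west.gen -1->11) — executes, giving -2 — identical to its old value.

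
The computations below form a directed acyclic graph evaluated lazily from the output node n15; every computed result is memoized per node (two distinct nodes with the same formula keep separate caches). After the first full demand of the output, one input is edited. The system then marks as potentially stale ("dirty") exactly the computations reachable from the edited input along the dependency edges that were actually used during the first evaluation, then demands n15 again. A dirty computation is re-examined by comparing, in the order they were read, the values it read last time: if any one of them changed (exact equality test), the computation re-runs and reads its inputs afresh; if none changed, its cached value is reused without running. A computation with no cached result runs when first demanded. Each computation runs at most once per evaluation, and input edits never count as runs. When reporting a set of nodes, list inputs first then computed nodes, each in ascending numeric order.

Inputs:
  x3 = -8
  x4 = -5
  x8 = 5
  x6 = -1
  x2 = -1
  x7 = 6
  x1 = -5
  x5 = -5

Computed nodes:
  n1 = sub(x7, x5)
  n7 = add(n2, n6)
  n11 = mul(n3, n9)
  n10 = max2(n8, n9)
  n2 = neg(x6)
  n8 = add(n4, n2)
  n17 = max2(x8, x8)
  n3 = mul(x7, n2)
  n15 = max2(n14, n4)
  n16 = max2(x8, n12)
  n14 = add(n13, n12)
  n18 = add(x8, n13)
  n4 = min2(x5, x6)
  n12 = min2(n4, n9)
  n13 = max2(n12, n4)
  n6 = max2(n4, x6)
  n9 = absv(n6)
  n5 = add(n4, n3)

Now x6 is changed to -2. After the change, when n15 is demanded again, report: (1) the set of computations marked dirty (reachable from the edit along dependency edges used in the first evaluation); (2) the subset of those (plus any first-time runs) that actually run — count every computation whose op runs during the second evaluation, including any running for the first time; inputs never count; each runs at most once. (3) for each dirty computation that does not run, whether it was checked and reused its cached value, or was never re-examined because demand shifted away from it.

The edit dirties: n4, n6, n9, n12, n13, n14, n15.
4 computations run: n4, n6, n9, n12.
Cache hits after checking: n13, n14, n15.
Note where the cutoff bites: n13 is checked, finds nothing changed, and keeps its cache.

First demand of the output computes:
  n4 = min2(-5, -1) = -5
  n6 = max2(-5, -1) = -1
  n9 = absv(-1) = 1
  n12 = min2(-5, 1) = -5
  n13 = max2(-5, -5) = -5
  n14 = add(-5, -5) = -10
  n15 = max2(-10, -5) = -5

After the edit, cleaning proceeds:
  n4: a read changed (x6 -1->-2) — executes, giving -5 — identical to its old value.
  n6: a read changed (x6 -1->-2) — executes, giving -2.
  n9: a read changed (n6 -1->-2) — executes, giving 2.
  n12: a read changed (n9 1->2) — executes, giving -5 — identical to its old value.
  n13: dirty, but its reads are unchanged (n12 unchanged, n4 unchanged); cached -5 stands.
  n14: dirty, but its reads are unchanged (n13 unchanged, n12 unchanged); cached -10 stands.
  n15: dirty, but its reads are unchanged (n14 unchanged, n4 unchanged); cached -5 stands.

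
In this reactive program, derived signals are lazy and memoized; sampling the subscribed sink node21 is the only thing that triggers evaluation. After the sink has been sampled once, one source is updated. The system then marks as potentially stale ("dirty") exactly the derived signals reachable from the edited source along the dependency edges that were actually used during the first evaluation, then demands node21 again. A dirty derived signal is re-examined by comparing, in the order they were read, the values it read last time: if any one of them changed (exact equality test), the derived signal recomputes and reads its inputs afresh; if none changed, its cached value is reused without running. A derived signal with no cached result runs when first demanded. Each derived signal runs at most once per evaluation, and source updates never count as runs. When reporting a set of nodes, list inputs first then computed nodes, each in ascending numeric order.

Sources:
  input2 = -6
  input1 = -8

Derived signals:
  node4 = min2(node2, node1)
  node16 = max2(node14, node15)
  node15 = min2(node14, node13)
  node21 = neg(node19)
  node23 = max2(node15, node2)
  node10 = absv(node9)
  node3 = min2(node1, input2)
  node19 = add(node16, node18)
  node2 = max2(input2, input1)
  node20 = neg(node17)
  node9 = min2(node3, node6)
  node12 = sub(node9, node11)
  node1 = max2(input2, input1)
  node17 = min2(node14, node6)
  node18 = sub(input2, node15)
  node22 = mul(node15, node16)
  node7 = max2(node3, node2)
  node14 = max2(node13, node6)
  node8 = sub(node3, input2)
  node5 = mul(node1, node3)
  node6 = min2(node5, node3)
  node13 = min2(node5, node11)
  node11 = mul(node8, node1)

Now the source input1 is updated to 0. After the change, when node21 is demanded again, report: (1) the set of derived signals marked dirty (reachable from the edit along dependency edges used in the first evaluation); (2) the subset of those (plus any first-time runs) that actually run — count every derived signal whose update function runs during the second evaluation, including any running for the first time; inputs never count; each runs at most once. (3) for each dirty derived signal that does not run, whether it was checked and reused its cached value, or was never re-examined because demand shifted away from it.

The edit dirties: node1, node3, node5, node6, node8, node11, node13, node14, node15, node16, node18, node19, node21.
6 derived signals run: node1, node3, node5, node6, node11, node13.
Cache hits after checking: node8, node14, node15, node16, node18, node19, node21.
Note where the cutoff bites: node8 is checked, finds nothing changed, and keeps its cache.

First demand of the output computes:
  node1 = max2(-6, -8) = -6
  node3 = min2(-6, -6) = -6
  node5 = mul(-6, -6) = 36
  node6 = min2(36, -6) = -6
  node8 = sub(-6, -6) = 0
  node11 = mul(0, -6) = 0
  node13 = min2(36, 0) = 0
  node14 = max2(0, -6) = 0
  node15 = min2(0, 0) = 0
  node16 = max2(0, 0) = 0
  node18 = sub(-6, 0) = -6
  node19 = add(0, -6) = -6
  node21 = neg(-6) = 6

After the edit, cleaning proceeds:
  node1: a read changed (input1 -8->0) — executes, giving 0.
  node3: a read changed (node1 -6->0) — executes, giving -6 — identical to its old value.
  node5: a read changed (node1 -6->0) — executes, giving 0.
  node6: a read changed (node5 36->0) — executes, giving -6 — identical to its old value.
  node8: dirty, but its reads are unchanged (node3 unchanged, input2 unchanged); cached 0 stands.
  node11: a read changed (node1 -6->0) — executes, giving 0 — identical to its old value.
  node13: a read changed (node5 36->0) — executes, giving 0 — identical to its old value.
  node14: dirty, but its reads are unchanged (node13 unchanged, node6 unchanged); cached 0 stands.
  node15: dirty, but its reads are unchanged (node14 unchanged, node13 unchanged); cached 0 stands.
  node16: dirty, but its reads are unchanged (node14 unchanged, node15 unchanged); cached 0 stands.
  node18: dirty, but its reads are unchanged (input2 unchanged, node15 unchanged); cached -6 stands.
  node19: dirty, but its reads are unchanged (node16 unchanged, node18 unchanged); cached -6 stands.
  node21: dirty, but its reads are unchanged (node19 unchanged); cached 6 stands.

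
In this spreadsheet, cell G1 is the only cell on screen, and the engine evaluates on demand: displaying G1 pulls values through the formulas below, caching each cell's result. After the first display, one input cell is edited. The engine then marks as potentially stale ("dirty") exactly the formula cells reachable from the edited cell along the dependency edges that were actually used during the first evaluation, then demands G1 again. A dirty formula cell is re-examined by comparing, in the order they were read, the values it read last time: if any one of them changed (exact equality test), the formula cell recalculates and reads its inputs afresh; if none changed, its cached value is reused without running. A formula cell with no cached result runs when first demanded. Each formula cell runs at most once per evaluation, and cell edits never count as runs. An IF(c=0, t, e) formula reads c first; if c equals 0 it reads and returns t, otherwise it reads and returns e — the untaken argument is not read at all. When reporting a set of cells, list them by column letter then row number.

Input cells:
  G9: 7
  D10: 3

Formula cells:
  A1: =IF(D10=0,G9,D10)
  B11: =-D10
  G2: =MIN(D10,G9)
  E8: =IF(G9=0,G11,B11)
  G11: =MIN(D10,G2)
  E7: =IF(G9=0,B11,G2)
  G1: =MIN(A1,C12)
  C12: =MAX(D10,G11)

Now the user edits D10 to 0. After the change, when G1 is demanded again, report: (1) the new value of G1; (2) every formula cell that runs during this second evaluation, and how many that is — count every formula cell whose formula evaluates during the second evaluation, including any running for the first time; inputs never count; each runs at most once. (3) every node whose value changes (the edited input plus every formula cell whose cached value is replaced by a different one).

G1 now evaluates to 0.
Run set: A1, C12, G1, G2, G11 (5 run).
Changed values: A1, C12, D10, G1, G2, G11.

Initial pass — values computed on the first demand:
  A1 = IF(D10=0: D10=3 -> else branch D10) = 3
  G2 = MIN(3, 7) = 3
  G11 = MIN(3, 3) = 3
  C12 = MAX(3, 3) = 3
  G1 = MIN(3, 3) = 3

Second demand — change propagation:
  A1: re-runs because D10 3->0; D10 3->0; new result 7.
  G2: re-runs because D10 3->0; new result 0.
  G11: re-runs because D10 3->0; G2 3->0; new result 0.
  C12: re-runs because D10 3->0; G11 3->0; new result 0.
  G1: re-runs because A1 3->7; C12 3->0; new result 0.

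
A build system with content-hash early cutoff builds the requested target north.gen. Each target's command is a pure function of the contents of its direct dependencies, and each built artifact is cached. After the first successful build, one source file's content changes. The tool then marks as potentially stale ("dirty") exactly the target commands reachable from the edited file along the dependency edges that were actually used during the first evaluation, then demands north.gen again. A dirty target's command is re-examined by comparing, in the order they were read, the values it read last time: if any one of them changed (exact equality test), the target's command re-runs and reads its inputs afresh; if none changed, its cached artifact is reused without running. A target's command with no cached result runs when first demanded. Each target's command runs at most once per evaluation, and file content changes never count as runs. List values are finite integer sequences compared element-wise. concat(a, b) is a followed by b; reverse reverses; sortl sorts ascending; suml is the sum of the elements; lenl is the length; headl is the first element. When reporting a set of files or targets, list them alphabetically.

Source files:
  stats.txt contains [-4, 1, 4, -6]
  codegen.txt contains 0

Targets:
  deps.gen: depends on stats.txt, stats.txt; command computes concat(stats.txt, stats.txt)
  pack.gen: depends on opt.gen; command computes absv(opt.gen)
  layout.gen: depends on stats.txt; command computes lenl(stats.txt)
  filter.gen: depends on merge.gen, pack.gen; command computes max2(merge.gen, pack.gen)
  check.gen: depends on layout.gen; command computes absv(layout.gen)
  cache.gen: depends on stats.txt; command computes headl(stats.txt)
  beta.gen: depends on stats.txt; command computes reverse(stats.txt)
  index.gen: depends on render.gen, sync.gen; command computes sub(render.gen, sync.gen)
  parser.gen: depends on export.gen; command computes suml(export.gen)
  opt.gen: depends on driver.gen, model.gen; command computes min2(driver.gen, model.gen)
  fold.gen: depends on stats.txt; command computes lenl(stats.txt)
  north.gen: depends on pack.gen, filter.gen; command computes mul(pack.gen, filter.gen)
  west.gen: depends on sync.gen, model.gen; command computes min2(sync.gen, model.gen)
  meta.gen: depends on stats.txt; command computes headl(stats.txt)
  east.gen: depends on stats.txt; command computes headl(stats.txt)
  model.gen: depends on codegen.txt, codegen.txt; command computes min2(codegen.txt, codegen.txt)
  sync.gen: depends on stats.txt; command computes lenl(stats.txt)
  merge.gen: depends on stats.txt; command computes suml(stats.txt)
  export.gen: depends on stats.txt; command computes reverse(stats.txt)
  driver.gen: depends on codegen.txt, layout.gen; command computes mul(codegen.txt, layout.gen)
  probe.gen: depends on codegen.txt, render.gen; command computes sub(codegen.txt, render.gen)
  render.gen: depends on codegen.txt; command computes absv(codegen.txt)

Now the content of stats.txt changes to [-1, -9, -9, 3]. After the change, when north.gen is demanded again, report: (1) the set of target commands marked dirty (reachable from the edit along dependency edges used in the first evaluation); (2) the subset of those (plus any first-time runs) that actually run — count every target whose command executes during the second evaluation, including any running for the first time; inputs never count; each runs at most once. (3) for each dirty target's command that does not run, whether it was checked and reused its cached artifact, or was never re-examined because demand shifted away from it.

First evaluation (everything demanded from the output):
  layout.gen = lenl([-4, 1, 4, -6]) = 4
  driver.gen = mul(0, 4) = 0
  merge.gen = suml([-4, 1, 4, -6]) = -5
  model.gen = min2(0, 0) = 0
  opt.gen = min2(0, 0) = 0
  pack.gen = absv(0) = 0
  filter.gen = max2(-5, 0) = 0
  north.gen = mul(0, 0) = 0

Propagation after the edit:
  layout.gen: runs — stats.txt [-4, 1, 4, -6]->[-1, -9, -9, 3]; result 4 (same value as before).
  driver.gen: checked — values it read are unchanged (codegen.txt unchanged, layout.gen unchanged); reused cached 0 without running.
  merge.gen: runs — stats.txt [-4, 1, 4, -6]->[-1, -9, -9, 3]; result -16.
  opt.gen: checked — values it read are unchanged (driver.gen unchanged, model.gen unchanged); reused cached 0 without running.
  pack.gen: checked — values it read are unchanged (opt.gen unchanged); reused cached 0 without running.
  filter.gen: runs — merge.gen -5->-16; result 0 (same value as before).
  north.gen: checked — values it read are unchanged (pack.gen unchanged, filter.gen unchanged); reused cached 0 without running.

Key observation: the cutoff stops propagation at driver.gen — its inputs' values are unchanged, so it reuses its cache.

Marked dirty: driver.gen, filter.gen, layout.gen, merge.gen, north.gen, opt.gen, pack.gen.
Target commands that run: filter.gen, layout.gen, merge.gen — 3 in total.
Checked but reused from cache: driver.gen, north.gen, opt.gen, pack.gen.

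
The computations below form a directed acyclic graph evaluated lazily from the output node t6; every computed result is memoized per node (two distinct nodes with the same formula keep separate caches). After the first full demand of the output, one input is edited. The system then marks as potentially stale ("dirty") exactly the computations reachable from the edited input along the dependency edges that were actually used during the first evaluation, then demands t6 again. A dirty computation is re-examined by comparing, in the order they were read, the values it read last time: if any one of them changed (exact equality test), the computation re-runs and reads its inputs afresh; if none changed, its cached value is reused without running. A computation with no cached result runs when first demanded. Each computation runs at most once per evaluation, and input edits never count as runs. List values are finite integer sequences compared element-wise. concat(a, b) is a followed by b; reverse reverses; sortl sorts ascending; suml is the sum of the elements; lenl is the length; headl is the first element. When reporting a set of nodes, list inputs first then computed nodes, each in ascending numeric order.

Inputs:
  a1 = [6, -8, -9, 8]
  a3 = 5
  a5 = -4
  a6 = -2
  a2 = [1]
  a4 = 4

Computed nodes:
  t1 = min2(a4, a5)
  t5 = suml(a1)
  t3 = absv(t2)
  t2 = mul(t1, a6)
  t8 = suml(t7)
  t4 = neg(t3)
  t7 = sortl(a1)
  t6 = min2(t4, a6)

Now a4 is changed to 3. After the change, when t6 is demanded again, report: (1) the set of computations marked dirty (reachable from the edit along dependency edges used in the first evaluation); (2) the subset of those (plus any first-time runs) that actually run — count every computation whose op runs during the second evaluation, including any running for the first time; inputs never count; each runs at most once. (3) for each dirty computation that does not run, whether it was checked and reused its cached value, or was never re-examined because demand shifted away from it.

The edit dirties: t1, t2, t3, t4, t6.
1 computations run: t1.
Cache hits after checking: t2, t3, t4, t6.
Note the absorption at t1: it re-runs yet its value is the same, leaving the output's value untouched.

First demand of the output computes:
  t1 = min2(4, -4) = -4
  t2 = mul(-4, -2) = 8
  t3 = absv(8) = 8
  t4 = neg(8) = -8
  t6 = min2(-8, -2) = -8

After the edit, cleaning proceeds:
  t1: a read changed (a4 4->3) — executes, giving -4 — identical to its old value.
  t2: dirty, but its reads are unchanged (t1 unchanged, a6 unchanged); cached 8 stands.
  t3: dirty, but its reads are unchanged (t2 unchanged); cached 8 stands.
  t4: dirty, but its reads are unchanged (t3 unchanged); cached -8 stands.
  t6: dirty, but its reads are unchanged (t4 unchanged, a6 unchanged); cached -8 stands.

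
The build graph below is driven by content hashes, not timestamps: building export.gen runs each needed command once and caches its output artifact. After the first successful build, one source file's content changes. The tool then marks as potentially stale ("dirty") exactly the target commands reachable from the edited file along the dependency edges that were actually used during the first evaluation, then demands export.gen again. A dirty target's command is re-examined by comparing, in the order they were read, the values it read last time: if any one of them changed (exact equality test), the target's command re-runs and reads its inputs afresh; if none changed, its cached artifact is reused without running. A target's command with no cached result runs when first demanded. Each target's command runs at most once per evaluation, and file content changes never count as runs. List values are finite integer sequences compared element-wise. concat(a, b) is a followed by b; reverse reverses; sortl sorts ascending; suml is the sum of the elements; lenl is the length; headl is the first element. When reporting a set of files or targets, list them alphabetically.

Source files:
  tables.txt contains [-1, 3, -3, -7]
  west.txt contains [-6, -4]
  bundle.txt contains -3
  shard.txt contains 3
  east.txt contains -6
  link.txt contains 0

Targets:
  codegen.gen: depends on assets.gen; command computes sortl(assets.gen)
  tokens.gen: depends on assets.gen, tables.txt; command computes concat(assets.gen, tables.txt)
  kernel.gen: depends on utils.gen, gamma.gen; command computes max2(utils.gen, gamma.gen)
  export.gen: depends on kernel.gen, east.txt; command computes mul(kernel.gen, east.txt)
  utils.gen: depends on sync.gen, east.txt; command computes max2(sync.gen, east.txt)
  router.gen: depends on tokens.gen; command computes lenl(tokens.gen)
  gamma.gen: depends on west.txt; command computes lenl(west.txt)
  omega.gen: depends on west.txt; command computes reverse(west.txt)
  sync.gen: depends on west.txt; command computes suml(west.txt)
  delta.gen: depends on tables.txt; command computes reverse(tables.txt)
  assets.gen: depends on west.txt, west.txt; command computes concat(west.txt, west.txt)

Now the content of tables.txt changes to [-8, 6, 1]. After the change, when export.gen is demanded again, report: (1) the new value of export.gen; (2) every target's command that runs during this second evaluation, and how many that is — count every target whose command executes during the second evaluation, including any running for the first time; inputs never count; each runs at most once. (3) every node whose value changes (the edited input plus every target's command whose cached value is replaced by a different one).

export.gen now evaluates to -12.
Run set: none (0 run).
Changed values: tables.txt.
The important point: nothing the output needs ever reads tables.txt, so the edit is invisible to it.

Initial pass — values computed on the first demand:
  gamma.gen = lenl([-6, -4]) = 2
  sync.gen = suml([-6, -4]) = -10
  utils.gen = max2(-10, -6) = -6
  kernel.gen = max2(-6, 2) = 2
  export.gen = mul(2, -6) = -12

Second demand — change propagation:
  no demanded computation ever read tables.txt, so the edit dirties nothing and nothing runs.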